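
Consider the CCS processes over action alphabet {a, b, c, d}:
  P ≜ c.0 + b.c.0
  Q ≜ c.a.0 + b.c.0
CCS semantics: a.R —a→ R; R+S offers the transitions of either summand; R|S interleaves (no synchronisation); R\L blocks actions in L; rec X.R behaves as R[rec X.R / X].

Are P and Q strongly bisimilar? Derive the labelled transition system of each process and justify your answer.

Reachable graph of P (3 states):
  u0 = c.0 + b.c.0 → =b=> u1, =c=> u2
  u1 = c.0 → =c=> u2
  u2 = 0 → ·
Reachable graph of Q (4 states):
  v0 = c.a.0 + b.c.0 → =b=> v1, =c=> v2
  v1 = c.0 → =c=> v3
  v2 = a.0 → =a=> v3
  v3 = 0 → ·
Partition-refinement fixed point:
  B0 = {u0}
  B1 = {u1, v1}
  B2 = {u2, v3}
  B3 = {v0}
  B4 = {v2}
u0 ∈ B0, v0 ∈ B3 → different blocks

NO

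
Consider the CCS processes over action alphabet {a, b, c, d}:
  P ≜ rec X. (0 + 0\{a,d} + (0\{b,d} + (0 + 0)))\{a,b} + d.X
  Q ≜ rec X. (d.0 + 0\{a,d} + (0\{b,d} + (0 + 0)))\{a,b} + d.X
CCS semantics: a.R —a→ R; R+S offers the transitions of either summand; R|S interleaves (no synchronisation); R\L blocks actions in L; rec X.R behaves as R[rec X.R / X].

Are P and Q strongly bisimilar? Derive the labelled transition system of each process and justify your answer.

LTS(P): 1 reachable states
  p0 = rec X. (0 + 0\{a,d} + (0\{b,d} + (0 + 0)))\{a,b} + d.X → =d=> p0
LTS(Q): 2 reachable states
  q0 = rec X. (d.0 + 0\{a,d} + (0\{b,d} + (0 + 0)))\{a,b} + d.X → =d=> q0, =d=> q1
  q1 = 0\{a,b} → (no moves)
Partition-refinement fixed point:
  B0 = {p0}
  B1 = {q0}
  B2 = {q1}
p0 ∈ B0, q0 ∈ B1 → different blocks

not bisimilar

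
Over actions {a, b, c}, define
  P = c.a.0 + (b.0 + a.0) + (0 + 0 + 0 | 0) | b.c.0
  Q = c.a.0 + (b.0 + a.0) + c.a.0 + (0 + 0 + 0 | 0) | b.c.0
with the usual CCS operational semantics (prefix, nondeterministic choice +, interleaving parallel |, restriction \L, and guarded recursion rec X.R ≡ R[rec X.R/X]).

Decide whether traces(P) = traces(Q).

trace-equivalent

P's transition system — 5 states:
  u0 = c.a.0 + (b.0 + a.0) + (0 + 0 + 0 | 0) | b.c.0 :: —a→ u1, —b→ u1, —b→ u2, —c→ u3
  u1 = 0 :: ∅
  u2 = (0 + 0 + 0 | 0) | c.0 :: —c→ u4
  u3 = a.0 :: —a→ u1
  u4 = (0 + 0 + 0 | 0) | 0 :: ∅
Q's transition system — 5 states:
  v0 = c.a.0 + (b.0 + a.0) + c.a.0 + (0 + 0 + 0 | 0) | b.c.0 :: —a→ v1, —b→ v1, —b→ v2, —c→ v3
  v1 = 0 :: ∅
  v2 = (0 + 0 + 0 | 0) | c.0 :: —c→ v4
  v3 = a.0 :: —a→ v1
  v4 = (0 + 0 + 0 | 0) | 0 :: ∅
Bisimilarity quotient blocks:
  B0 = {u0, v0}
  B1 = {u1, u4, v1, v4}
  B2 = {u3, v3}
  B3 = {u2, v2}
u0 ∈ B0, v0 ∈ B0 → same block
Bisimilar ⇒ trace-equivalent.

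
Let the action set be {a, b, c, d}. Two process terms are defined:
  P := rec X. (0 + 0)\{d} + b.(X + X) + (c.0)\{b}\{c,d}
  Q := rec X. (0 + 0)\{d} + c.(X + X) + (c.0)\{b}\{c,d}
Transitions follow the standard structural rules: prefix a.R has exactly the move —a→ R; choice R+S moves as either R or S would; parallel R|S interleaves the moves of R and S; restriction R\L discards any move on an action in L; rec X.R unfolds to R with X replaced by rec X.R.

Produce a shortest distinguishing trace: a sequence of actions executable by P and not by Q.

b

LTS(P): 2 reachable states
  u0 = rec X. (0 + 0)\{d} + b.(X + X) + (c.0)\{b}\{c,d} ⊢ ··b··> u1
  u1 = (rec X. (0 + 0)\{d} + b.(X + X) + (c.0)\{b}\{c,d}) + (rec X. (0 + 0)\{d} + b.(X + X) + (c.0)\{b}\{c,d}) ⊢ ··b··> u1
LTS(Q): 2 reachable states
  v0 = rec X. (0 + 0)\{d} + c.(X + X) + (c.0)\{b}\{c,d} ⊢ ··c··> v1
  v1 = (rec X. (0 + 0)\{d} + c.(X + X) + (c.0)\{b}\{c,d}) + (rec X. (0 + 0)\{d} + c.(X + X) + (c.0)\{b}\{c,d}) ⊢ ··c··> v1
Trace ⟨b⟩ through P, begin at {u0}:
  step 1 (b): {u1}
  P completes σ.
Trace ⟨b⟩ through Q, begin at {v0}:
  step 1 (b): ∅  — Q cannot continue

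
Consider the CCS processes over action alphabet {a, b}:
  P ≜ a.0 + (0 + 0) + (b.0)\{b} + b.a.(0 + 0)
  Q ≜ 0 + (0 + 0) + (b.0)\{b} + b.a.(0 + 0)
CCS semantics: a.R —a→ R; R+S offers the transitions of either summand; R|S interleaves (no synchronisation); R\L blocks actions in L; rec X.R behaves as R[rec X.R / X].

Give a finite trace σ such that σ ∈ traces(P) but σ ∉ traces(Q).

a

LTS(P): 4 reachable states
  p0 = a.0 + (0 + 0) + (b.0)\{b} + b.a.(0 + 0) has moves -a-> p1, -b-> p2
  p1 = 0 has moves ∅
  p2 = a.(0 + 0) has moves -a-> p3
  p3 = 0 + 0 has moves ∅
LTS(Q): 3 reachable states
  q0 = 0 + (0 + 0) + (b.0)\{b} + b.a.(0 + 0) has moves -b-> q1
  q1 = a.(0 + 0) has moves -a-> q2
  q2 = 0 + 0 has moves ∅
Run σ = ⟨a⟩ on P: start {p0}
  after a @ step 1: {p1}
  ✓ P
Run σ = ⟨a⟩ on Q: start {q0}
  after a @ step 1: no successor for Q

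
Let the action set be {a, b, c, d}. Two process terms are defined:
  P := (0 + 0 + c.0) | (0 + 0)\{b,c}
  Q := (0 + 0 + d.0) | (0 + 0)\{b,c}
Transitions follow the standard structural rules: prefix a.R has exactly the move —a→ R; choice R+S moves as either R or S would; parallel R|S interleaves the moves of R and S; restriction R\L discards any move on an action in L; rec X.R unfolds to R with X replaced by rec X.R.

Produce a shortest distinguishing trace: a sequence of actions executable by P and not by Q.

Reachable graph of P (2 states):
  u0 = (0 + 0 + c.0) | (0 + 0)\{b,c} ⊢ ··c··> u1
  u1 = 0 | (0 + 0)\{b,c} ⊢ deadlocked
Reachable graph of Q (2 states):
  v0 = (0 + 0 + d.0) | (0 + 0)\{b,c} ⊢ ··d··> v1
  v1 = 0 | (0 + 0)\{b,c} ⊢ deadlocked
Trace ⟨c⟩ through P, begin at {u0}:
  [1] c ⇒ {u1}
  ✓ P
Trace ⟨c⟩ through Q, begin at {v0}:
  [1] c ⇒ no successor for Q

c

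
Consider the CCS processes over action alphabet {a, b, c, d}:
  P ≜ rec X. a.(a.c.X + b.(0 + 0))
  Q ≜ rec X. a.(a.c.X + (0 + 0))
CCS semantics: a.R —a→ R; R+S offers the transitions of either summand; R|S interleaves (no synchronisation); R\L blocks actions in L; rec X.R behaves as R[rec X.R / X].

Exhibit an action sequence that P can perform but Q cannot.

ab

LTS(P): 4 reachable states
  m0 = rec X. a.(a.c.X + b.(0 + 0)) | =a=> m1
  m1 = a.c.(rec X. a.(a.c.X + b.(0 + 0))) + b.(0 + 0) | =a=> m2, =b=> m3
  m2 = c.(rec X. a.(a.c.X + b.(0 + 0))) | =c=> m0
  m3 = 0 + 0 | ·
LTS(Q): 3 reachable states
  n0 = rec X. a.(a.c.X + (0 + 0)) | =a=> n1
  n1 = a.c.(rec X. a.(a.c.X + (0 + 0))) + (0 + 0) | =a=> n2
  n2 = c.(rec X. a.(a.c.X + (0 + 0))) | =c=> n0
Trace ⟨ab⟩ through P, begin at {m0}:
  [1] a ⇒ {m1}
  [2] b ⇒ {m3}
  ✓ P
Trace ⟨ab⟩ through Q, begin at {n0}:
  [1] a ⇒ {n1}
  [2] b ⇒ no successor for Q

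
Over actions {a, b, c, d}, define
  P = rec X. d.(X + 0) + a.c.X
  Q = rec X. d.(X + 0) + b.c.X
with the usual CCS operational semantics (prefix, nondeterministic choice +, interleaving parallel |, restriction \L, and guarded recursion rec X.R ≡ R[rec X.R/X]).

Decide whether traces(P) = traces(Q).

P's transition system — 3 states:
  s0 = rec X. d.(X + 0) + a.c.X has moves =a=> s1, =d=> s2
  s1 = c.(rec X. d.(X + 0) + a.c.X) has moves =c=> s0
  s2 = (rec X. d.(X + 0) + a.c.X) + 0 has moves =a=> s1, =d=> s2
Q's transition system — 3 states:
  t0 = rec X. d.(X + 0) + b.c.X has moves =b=> t1, =d=> t2
  t1 = c.(rec X. d.(X + 0) + b.c.X) has moves =c=> t0
  t2 = (rec X. d.(X + 0) + b.c.X) + 0 has moves =b=> t1, =d=> t2
Trace ⟨a⟩ through P, begin at {s0}:
  [1] a ⇒ {s1}
  P completes σ.
Trace ⟨a⟩ through Q, begin at {t0}:
  [1] a ⇒ no successor for Q

traces(P) ≠ traces(Q) — witness ⟨a⟩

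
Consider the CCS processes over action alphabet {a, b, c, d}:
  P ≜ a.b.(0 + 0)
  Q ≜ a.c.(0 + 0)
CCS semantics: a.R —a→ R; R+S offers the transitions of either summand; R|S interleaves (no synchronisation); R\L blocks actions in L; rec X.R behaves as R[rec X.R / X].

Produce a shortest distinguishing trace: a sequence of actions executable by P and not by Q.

ab

LTS(P): 3 reachable states
  m0 = a.b.(0 + 0) → --a--▸ m1
  m1 = b.(0 + 0) → --b--▸ m2
  m2 = 0 + 0 → ·
LTS(Q): 3 reachable states
  n0 = a.c.(0 + 0) → --a--▸ n1
  n1 = c.(0 + 0) → --c--▸ n2
  n2 = 0 + 0 → ·
Run σ = ⟨ab⟩ on P: start {m0}
  step 1 (a): {m1}
  step 2 (b): {m2}
  — P admits the full trace.
Run σ = ⟨ab⟩ on Q: start {n0}
  step 1 (a): {n1}
  step 2 (b): ∅ (Q stuck)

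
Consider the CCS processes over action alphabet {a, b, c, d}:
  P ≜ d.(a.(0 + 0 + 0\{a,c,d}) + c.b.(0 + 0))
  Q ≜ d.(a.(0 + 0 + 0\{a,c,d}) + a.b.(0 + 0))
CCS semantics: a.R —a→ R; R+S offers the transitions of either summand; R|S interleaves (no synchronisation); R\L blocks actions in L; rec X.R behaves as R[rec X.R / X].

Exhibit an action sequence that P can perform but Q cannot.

LTS(P): 5 reachable states
  m0 = d.(a.(0 + 0 + 0\{a,c,d}) + c.b.(0 + 0)) has moves —d→ m1
  m1 = a.(0 + 0 + 0\{a,c,d}) + c.b.(0 + 0) has moves —a→ m2, —c→ m3
  m2 = 0 + 0 + 0\{a,c,d} has moves stopped
  m3 = b.(0 + 0) has moves —b→ m4
  m4 = 0 + 0 has moves stopped
LTS(Q): 5 reachable states
  n0 = d.(a.(0 + 0 + 0\{a,c,d}) + a.b.(0 + 0)) has moves —d→ n1
  n1 = a.(0 + 0 + 0\{a,c,d}) + a.b.(0 + 0) has moves —a→ n2, —a→ n3
  n2 = 0 + 0 + 0\{a,c,d} has moves stopped
  n3 = b.(0 + 0) has moves —b→ n4
  n4 = 0 + 0 has moves stopped
Run σ = ⟨dc⟩ on P: start {m0}
  [1] d ⇒ {m1}
  [2] c ⇒ {m3}
  — P admits the full trace.
Run σ = ⟨dc⟩ on Q: start {n0}
  [1] d ⇒ {n1}
  [2] c ⇒ ∅ (Q stuck)

dc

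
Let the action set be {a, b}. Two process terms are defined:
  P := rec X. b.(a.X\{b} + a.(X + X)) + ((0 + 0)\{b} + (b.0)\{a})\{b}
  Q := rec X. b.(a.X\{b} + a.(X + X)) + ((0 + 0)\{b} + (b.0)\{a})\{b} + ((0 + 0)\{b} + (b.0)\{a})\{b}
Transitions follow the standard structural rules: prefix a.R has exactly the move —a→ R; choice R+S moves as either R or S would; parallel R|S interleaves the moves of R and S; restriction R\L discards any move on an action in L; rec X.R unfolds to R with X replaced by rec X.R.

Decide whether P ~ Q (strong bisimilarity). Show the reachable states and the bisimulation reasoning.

bisimilar

P's transition system — 4 states:
  p0 = rec X. b.(a.X\{b} + a.(X + X)) + ((0 + 0)\{b} + (b.0)\{a})\{b} → -b-> p1
  p1 = a.(rec X. b.(a.X\{b} + a.(X + X)) + ((0 + 0)\{b} + (b.0)\{a})\{b})\{b} + a.((rec X. b.(a.X\{b} + a.(X + X)) + ((0 + 0)\{b} + (b.0)\{a})\{b}) + (rec X. b.(a.X\{b} + a.(X + X)) + ((0 + 0)\{b} + (b.0)\{a})\{b})) → -a-> p2, -a-> p3
  p2 = (rec X. b.(a.X\{b} + a.(X + X)) + ((0 + 0)\{b} + (b.0)\{a})\{b}) + (rec X. b.(a.X\{b} + a.(X + X)) + ((0 + 0)\{b} + (b.0)\{a})\{b}) → -b-> p1
  p3 = (rec X. b.(a.X\{b} + a.(X + X)) + ((0 + 0)\{b} + (b.0)\{a})\{b})\{b} → ·
Q's transition system — 4 states:
  q0 = rec X. b.(a.X\{b} + a.(X + X)) + ((0 + 0)\{b} + (b.0)\{a})\{b} + ((0 + 0)\{b} + (b.0)\{a})\{b} → -b-> q1
  q1 = a.(rec X. b.(a.X\{b} + a.(X + X)) + ((0 + 0)\{b} + (b.0)\{a})\{b} + ((0 + 0)\{b} + (b.0)\{a})\{b})\{b} + a.((rec X. b.(a.X\{b} + a.(X + X)) + ((0 + 0)\{b} + (b.0)\{a})\{b} + ((0 + 0)\{b} + (b.0)\{a})\{b}) + (rec X. b.(a.X\{b} + a.(X + X)) + ((0 + 0)\{b} + (b.0)\{a})\{b} + ((0 + 0)\{b} + (b.0)\{a})\{b})) → -a-> q2, -a-> q3
  q2 = (rec X. b.(a.X\{b} + a.(X + X)) + ((0 + 0)\{b} + (b.0)\{a})\{b} + ((0 + 0)\{b} + (b.0)\{a})\{b}) + (rec X. b.(a.X\{b} + a.(X + X)) + ((0 + 0)\{b} + (b.0)\{a})\{b} + ((0 + 0)\{b} + (b.0)\{a})\{b}) → -b-> q1
  q3 = (rec X. b.(a.X\{b} + a.(X + X)) + ((0 + 0)\{b} + (b.0)\{a})\{b} + ((0 + 0)\{b} + (b.0)\{a})\{b})\{b} → ·
Bisimilarity quotient blocks:
  B0 = {p0, p2, q0, q2}
  B1 = {p1, q1}
  B2 = {p3, q3}
p0 ∈ B0, q0 ∈ B0 → same block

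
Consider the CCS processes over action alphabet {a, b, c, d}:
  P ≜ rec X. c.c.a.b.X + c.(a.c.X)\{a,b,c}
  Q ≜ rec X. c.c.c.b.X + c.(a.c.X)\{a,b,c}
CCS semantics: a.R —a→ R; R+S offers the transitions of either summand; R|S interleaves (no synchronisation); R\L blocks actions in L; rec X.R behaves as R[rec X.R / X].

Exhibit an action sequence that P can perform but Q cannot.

cca

LTS(P): 5 reachable states
  m0 = rec X. c.c.a.b.X + c.(a.c.X)\{a,b,c} :: -c-> m1, -c-> m2
  m1 = (a.c.(rec X. c.c.a.b.X + c.(a.c.X)\{a,b,c}))\{a,b,c} :: stopped
  m2 = c.a.b.(rec X. c.c.a.b.X + c.(a.c.X)\{a,b,c}) :: -c-> m3
  m3 = a.b.(rec X. c.c.a.b.X + c.(a.c.X)\{a,b,c}) :: -a-> m4
  m4 = b.(rec X. c.c.a.b.X + c.(a.c.X)\{a,b,c}) :: -b-> m0
LTS(Q): 5 reachable states
  n0 = rec X. c.c.c.b.X + c.(a.c.X)\{a,b,c} :: -c-> n1, -c-> n2
  n1 = (a.c.(rec X. c.c.c.b.X + c.(a.c.X)\{a,b,c}))\{a,b,c} :: stopped
  n2 = c.c.b.(rec X. c.c.c.b.X + c.(a.c.X)\{a,b,c}) :: -c-> n3
  n3 = c.b.(rec X. c.c.c.b.X + c.(a.c.X)\{a,b,c}) :: -c-> n4
  n4 = b.(rec X. c.c.c.b.X + c.(a.c.X)\{a,b,c}) :: -b-> n0
Executing cca from P (initial set {m0}):
  after c @ step 1: {m1, m2}
  after c @ step 2: {m3}
  after a @ step 3: {m4}
  P completes σ.
Executing cca from Q (initial set {n0}):
  after c @ step 1: {n1, n2}
  after c @ step 2: {n3}
  after a @ step 3: no successor for Q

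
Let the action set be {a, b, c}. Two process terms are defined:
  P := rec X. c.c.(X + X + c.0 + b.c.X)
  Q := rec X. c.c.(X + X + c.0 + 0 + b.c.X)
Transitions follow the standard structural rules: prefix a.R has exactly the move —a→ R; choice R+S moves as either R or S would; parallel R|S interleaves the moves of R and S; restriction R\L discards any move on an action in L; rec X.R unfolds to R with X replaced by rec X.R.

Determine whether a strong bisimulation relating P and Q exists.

LTS(P): 5 reachable states
  p0 = rec X. c.c.(X + X + c.0 + b.c.X) ⊢ ··c··> p1
  p1 = c.((rec X. c.c.(X + X + c.0 + b.c.X)) + (rec X. c.c.(X + X + c.0 + b.c.X)) + c.0 + b.c.(rec X. c.c.(X + X + c.0 + b.c.X))) ⊢ ··c··> p2
  p2 = (rec X. c.c.(X + X + c.0 + b.c.X)) + (rec X. c.c.(X + X + c.0 + b.c.X)) + c.0 + b.c.(rec X. c.c.(X + X + c.0 + b.c.X)) ⊢ ··b··> p3, ··c··> p1, ··c··> p4
  p3 = c.(rec X. c.c.(X + X + c.0 + b.c.X)) ⊢ ··c··> p0
  p4 = 0 ⊢ (no moves)
LTS(Q): 5 reachable states
  q0 = rec X. c.c.(X + X + c.0 + 0 + b.c.X) ⊢ ··c··> q1
  q1 = c.((rec X. c.c.(X + X + c.0 + 0 + b.c.X)) + (rec X. c.c.(X + X + c.0 + 0 + b.c.X)) + c.0 + 0 + b.c.(rec X. c.c.(X + X + c.0 + 0 + b.c.X))) ⊢ ··c··> q2
  q2 = (rec X. c.c.(X + X + c.0 + 0 + b.c.X)) + (rec X. c.c.(X + X + c.0 + 0 + b.c.X)) + c.0 + 0 + b.c.(rec X. c.c.(X + X + c.0 + 0 + b.c.X)) ⊢ ··b··> q3, ··c··> q1, ··c··> q4
  q3 = c.(rec X. c.c.(X + X + c.0 + 0 + b.c.X)) ⊢ ··c··> q0
  q4 = 0 ⊢ (no moves)
Coarsest stable partition (strong bisimilarity classes):
  B0 = {p0, q0}
  B1 = {p1, q1}
  B2 = {p2, q2}
  B3 = {p3, q3}
  B4 = {p4, q4}
p0 ∈ B0, q0 ∈ B0 → same block

YES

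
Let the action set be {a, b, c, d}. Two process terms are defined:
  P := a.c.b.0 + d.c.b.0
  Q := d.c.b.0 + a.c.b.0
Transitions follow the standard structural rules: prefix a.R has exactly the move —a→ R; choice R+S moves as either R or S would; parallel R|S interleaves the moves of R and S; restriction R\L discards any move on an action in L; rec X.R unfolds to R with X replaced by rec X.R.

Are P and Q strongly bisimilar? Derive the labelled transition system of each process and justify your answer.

Reachable graph of P (4 states):
  u0 = a.c.b.0 + d.c.b.0 | ··a··> u1, ··d··> u1
  u1 = c.b.0 | ··c··> u2
  u2 = b.0 | ··b··> u3
  u3 = 0 | (no moves)
Reachable graph of Q (4 states):
  v0 = d.c.b.0 + a.c.b.0 | ··a··> v1, ··d··> v1
  v1 = c.b.0 | ··c··> v2
  v2 = b.0 | ··b··> v3
  v3 = 0 | (no moves)
Partition-refinement fixed point:
  B0 = {u0, v0}
  B1 = {u1, v1}
  B2 = {u2, v2}
  B3 = {u3, v3}
u0 ∈ B0, v0 ∈ B0 → same block

bisimilar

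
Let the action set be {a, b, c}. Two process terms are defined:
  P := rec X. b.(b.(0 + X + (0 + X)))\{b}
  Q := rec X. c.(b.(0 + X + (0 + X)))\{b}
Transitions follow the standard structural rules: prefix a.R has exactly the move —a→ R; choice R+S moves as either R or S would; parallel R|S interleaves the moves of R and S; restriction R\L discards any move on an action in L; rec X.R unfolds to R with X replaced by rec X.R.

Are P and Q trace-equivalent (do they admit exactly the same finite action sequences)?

trace-distinct — witness ⟨b⟩

LTS(P): 2 reachable states
  m0 = rec X. b.(b.(0 + X + (0 + X)))\{b} | --b--▸ m1
  m1 = (b.(0 + (rec X. b.(b.(0 + X + (0 + X)))\{b}) + (0 + (rec X. b.(b.(0 + X + (0 + X)))\{b}))))\{b} | (no moves)
LTS(Q): 2 reachable states
  n0 = rec X. c.(b.(0 + X + (0 + X)))\{b} | --c--▸ n1
  n1 = (b.(0 + (rec X. c.(b.(0 + X + (0 + X)))\{b}) + (0 + (rec X. c.(b.(0 + X + (0 + X)))\{b}))))\{b} | (no moves)
Trace ⟨b⟩ through P, begin at {m0}:
  step 1 (b): {m1}
  P completes σ.
Trace ⟨b⟩ through Q, begin at {n0}:
  step 1 (b): ∅  — Q cannot continue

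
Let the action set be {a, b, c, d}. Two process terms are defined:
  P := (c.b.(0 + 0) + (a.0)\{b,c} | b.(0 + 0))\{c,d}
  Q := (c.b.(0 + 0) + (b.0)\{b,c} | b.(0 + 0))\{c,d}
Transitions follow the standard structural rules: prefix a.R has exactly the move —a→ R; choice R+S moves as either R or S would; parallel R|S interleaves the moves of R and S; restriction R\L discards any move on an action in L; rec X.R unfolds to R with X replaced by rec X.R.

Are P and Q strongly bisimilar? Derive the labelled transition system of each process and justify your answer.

Reachable graph of P (4 states):
  s0 = (c.b.(0 + 0) + (a.0)\{b,c} | b.(0 + 0))\{c,d} | =a=> s1, =b=> s2
  s1 = (0\{b,c} | b.(0 + 0))\{c,d} | =b=> s3
  s2 = ((a.0)\{b,c} | (0 + 0))\{c,d} | =a=> s3
  s3 = (0\{b,c} | (0 + 0))\{c,d} | (no moves)
Reachable graph of Q (2 states):
  t0 = (c.b.(0 + 0) + (b.0)\{b,c} | b.(0 + 0))\{c,d} | =b=> t1
  t1 = ((b.0)\{b,c} | (0 + 0))\{c,d} | (no moves)
Coarsest stable partition (strong bisimilarity classes):
  B0 = {s0}
  B1 = {s2}
  B2 = {s3, t1}
  B3 = {s1, t0}
s0 ∈ B0, t0 ∈ B3 → different blocks

P ≁ Q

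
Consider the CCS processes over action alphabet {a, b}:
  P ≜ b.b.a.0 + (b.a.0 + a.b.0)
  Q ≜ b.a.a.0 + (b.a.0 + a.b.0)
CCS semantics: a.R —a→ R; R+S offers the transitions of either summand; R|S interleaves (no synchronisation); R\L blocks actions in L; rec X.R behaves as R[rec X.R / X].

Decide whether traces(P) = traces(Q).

Reachable graph of P (5 states):
  m0 = b.b.a.0 + (b.a.0 + a.b.0) :: --a--▸ m1, --b--▸ m2, --b--▸ m3
  m1 = b.0 :: --b--▸ m4
  m2 = a.0 :: --a--▸ m4
  m3 = b.a.0 :: --b--▸ m2
  m4 = 0 :: ·
Reachable graph of Q (5 states):
  n0 = b.a.a.0 + (b.a.0 + a.b.0) :: --a--▸ n1, --b--▸ n2, --b--▸ n3
  n1 = b.0 :: --b--▸ n4
  n2 = a.0 :: --a--▸ n4
  n3 = a.a.0 :: --a--▸ n2
  n4 = 0 :: ·
Run σ = ⟨bb⟩ on P: start {m0}
  step 1 (b): {m2, m3}
  step 2 (b): {m2}
  — P admits the full trace.
Run σ = ⟨bb⟩ on Q: start {n0}
  step 1 (b): {n2, n3}
  step 2 (b): no successor for Q

NO — witness ⟨bb⟩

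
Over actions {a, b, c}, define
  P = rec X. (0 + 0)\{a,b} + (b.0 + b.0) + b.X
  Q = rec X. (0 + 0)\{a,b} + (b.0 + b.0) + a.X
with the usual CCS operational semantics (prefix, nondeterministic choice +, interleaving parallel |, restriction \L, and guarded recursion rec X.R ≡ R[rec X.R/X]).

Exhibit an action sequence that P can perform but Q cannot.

bb

LTS(P): 2 reachable states
  s0 = rec X. (0 + 0)\{a,b} + (b.0 + b.0) + b.X has moves ··b··> s0, ··b··> s1
  s1 = 0 has moves (no moves)
LTS(Q): 2 reachable states
  t0 = rec X. (0 + 0)\{a,b} + (b.0 + b.0) + a.X has moves ··a··> t0, ··b··> t1
  t1 = 0 has moves (no moves)
Executing bb from P (initial set {s0}):
  step 1 (b): {s0, s1}
  step 2 (b): {s0, s1}
  — P admits the full trace.
Executing bb from Q (initial set {t0}):
  step 1 (b): {t1}
  step 2 (b): no successor for Q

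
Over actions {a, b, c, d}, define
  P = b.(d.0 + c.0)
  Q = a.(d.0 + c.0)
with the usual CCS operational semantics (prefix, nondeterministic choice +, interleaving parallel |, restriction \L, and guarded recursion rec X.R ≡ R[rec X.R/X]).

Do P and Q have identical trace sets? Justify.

NO — witness ⟨b⟩

P's transition system — 3 states:
  m0 = b.(d.0 + c.0) ⊢ -b-> m1
  m1 = d.0 + c.0 ⊢ -c-> m2, -d-> m2
  m2 = 0 ⊢ ·
Q's transition system — 3 states:
  n0 = a.(d.0 + c.0) ⊢ -a-> n1
  n1 = d.0 + c.0 ⊢ -c-> n2, -d-> n2
  n2 = 0 ⊢ ·
Trace ⟨b⟩ through P, begin at {m0}:
  [1] b ⇒ {m1}
  ✓ P
Trace ⟨b⟩ through Q, begin at {n0}:
  [1] b ⇒ ∅  — Q cannot continue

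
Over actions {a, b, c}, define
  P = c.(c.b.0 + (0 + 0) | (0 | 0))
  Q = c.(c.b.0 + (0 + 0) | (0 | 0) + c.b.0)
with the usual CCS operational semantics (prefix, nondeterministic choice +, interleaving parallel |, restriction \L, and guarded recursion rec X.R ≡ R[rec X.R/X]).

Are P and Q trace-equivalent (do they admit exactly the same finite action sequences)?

trace-equivalent

P's transition system — 4 states:
  u0 = c.(c.b.0 + (0 + 0) | (0 | 0)) :: -c-> u1
  u1 = c.b.0 + (0 + 0) | (0 | 0) :: -c-> u2
  u2 = b.0 :: -b-> u3
  u3 = 0 :: ∅
Q's transition system — 4 states:
  v0 = c.(c.b.0 + (0 + 0) | (0 | 0) + c.b.0) :: -c-> v1
  v1 = c.b.0 + (0 + 0) | (0 | 0) + c.b.0 :: -c-> v2
  v2 = b.0 :: -b-> v3
  v3 = 0 :: ∅
Partition-refinement fixed point:
  B0 = {u0, v0}
  B1 = {u1, v1}
  B2 = {u2, v2}
  B3 = {u3, v3}
u0 ∈ B0, v0 ∈ B0 → same block
Bisimilar ⇒ trace-equivalent.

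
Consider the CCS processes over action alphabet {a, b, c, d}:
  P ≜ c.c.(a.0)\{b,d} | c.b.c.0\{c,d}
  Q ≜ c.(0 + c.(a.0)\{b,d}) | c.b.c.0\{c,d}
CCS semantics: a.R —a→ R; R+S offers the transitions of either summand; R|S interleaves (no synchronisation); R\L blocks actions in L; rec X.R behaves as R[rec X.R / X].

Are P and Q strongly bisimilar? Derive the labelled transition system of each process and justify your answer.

bisimilar

LTS(P): 16 reachable states
  s0 = c.c.(a.0)\{b,d} | c.b.c.0\{c,d} → --c--▸ s1, --c--▸ s2
  s1 = c.(a.0)\{b,d} | c.b.c.0\{c,d} → --c--▸ s3, --c--▸ s4
  s2 = c.c.(a.0)\{b,d} | b.c.0\{c,d} → --b--▸ s5, --c--▸ s4
  s3 = (a.0)\{b,d} | c.b.c.0\{c,d} → --a--▸ s6, --c--▸ s7
  s4 = c.(a.0)\{b,d} | b.c.0\{c,d} → --b--▸ s8, --c--▸ s7
  s5 = c.c.(a.0)\{b,d} | c.0\{c,d} → --c--▸ s8, --c--▸ s9
  s6 = 0\{b,d} | c.b.c.0\{c,d} → --c--▸ s10
  s7 = (a.0)\{b,d} | b.c.0\{c,d} → --a--▸ s10, --b--▸ s11
  s8 = c.(a.0)\{b,d} | c.0\{c,d} → --c--▸ s11, --c--▸ s12
  s9 = c.c.(a.0)\{b,d} | 0\{c,d} → --c--▸ s12
  s10 = 0\{b,d} | b.c.0\{c,d} → --b--▸ s13
  s11 = (a.0)\{b,d} | c.0\{c,d} → --a--▸ s13, --c--▸ s14
  s12 = c.(a.0)\{b,d} | 0\{c,d} → --c--▸ s14
  s13 = 0\{b,d} | c.0\{c,d} → --c--▸ s15
  s14 = (a.0)\{b,d} | 0\{c,d} → --a--▸ s15
  s15 = 0\{b,d} | 0\{c,d} → ∅
LTS(Q): 16 reachable states
  t0 = c.(0 + c.(a.0)\{b,d}) | c.b.c.0\{c,d} → --c--▸ t1, --c--▸ t2
  t1 = (0 + c.(a.0)\{b,d}) | c.b.c.0\{c,d} → --c--▸ t3, --c--▸ t4
  t2 = c.(0 + c.(a.0)\{b,d}) | b.c.0\{c,d} → --b--▸ t5, --c--▸ t3
  t3 = (0 + c.(a.0)\{b,d}) | b.c.0\{c,d} → --b--▸ t6, --c--▸ t7
  t4 = (a.0)\{b,d} | c.b.c.0\{c,d} → --a--▸ t8, --c--▸ t7
  t5 = c.(0 + c.(a.0)\{b,d}) | c.0\{c,d} → --c--▸ t6, --c--▸ t9
  t6 = (0 + c.(a.0)\{b,d}) | c.0\{c,d} → --c--▸ t10, --c--▸ t11
  t7 = (a.0)\{b,d} | b.c.0\{c,d} → --a--▸ t12, --b--▸ t11
  t8 = 0\{b,d} | c.b.c.0\{c,d} → --c--▸ t12
  t9 = c.(0 + c.(a.0)\{b,d}) | 0\{c,d} → --c--▸ t10
  t10 = (0 + c.(a.0)\{b,d}) | 0\{c,d} → --c--▸ t13
  t11 = (a.0)\{b,d} | c.0\{c,d} → --a--▸ t14, --c--▸ t13
  t12 = 0\{b,d} | b.c.0\{c,d} → --b--▸ t14
  t13 = (a.0)\{b,d} | 0\{c,d} → --a--▸ t15
  t14 = 0\{b,d} | c.0\{c,d} → --c--▸ t15
  t15 = 0\{b,d} | 0\{c,d} → ∅
Partition-refinement fixed point:
  B0 = {s0, t0}
  B1 = {s2, t2}
  B2 = {s4, t3}
  B3 = {s7, t7}
  B4 = {s10, t12}
  B5 = {s13, t14}
  B6 = {s15, t15}
  B7 = {s11, t11}
  B8 = {s14, t13}
  B9 = {s8, t6}
  B10 = {s12, t10}
  B11 = {s5, t5}
  B12 = {s9, t9}
  B13 = {s1, t1}
  B14 = {s3, t4}
  B15 = {s6, t8}
s0 ∈ B0, t0 ∈ B0 → same block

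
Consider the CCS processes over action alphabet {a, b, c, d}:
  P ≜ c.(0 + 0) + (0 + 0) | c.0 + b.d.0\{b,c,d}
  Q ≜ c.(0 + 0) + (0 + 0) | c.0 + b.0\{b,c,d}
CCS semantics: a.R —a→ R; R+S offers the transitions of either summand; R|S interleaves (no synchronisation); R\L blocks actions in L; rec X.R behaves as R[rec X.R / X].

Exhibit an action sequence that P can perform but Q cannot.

LTS(P): 5 reachable states
  p0 = c.(0 + 0) + (0 + 0) | c.0 + b.d.0\{b,c,d} has moves --b--▸ p1, --c--▸ p2, --c--▸ p3
  p1 = d.0\{b,c,d} has moves --d--▸ p4
  p2 = (0 + 0) | 0 has moves stopped
  p3 = 0 + 0 has moves stopped
  p4 = 0\{b,c,d} has moves stopped
LTS(Q): 4 reachable states
  q0 = c.(0 + 0) + (0 + 0) | c.0 + b.0\{b,c,d} has moves --b--▸ q1, --c--▸ q2, --c--▸ q3
  q1 = 0\{b,c,d} has moves stopped
  q2 = (0 + 0) | 0 has moves stopped
  q3 = 0 + 0 has moves stopped
Executing bd from P (initial set {p0}):
  [1] b ⇒ {p1}
  [2] d ⇒ {p4}
  ✓ P
Executing bd from Q (initial set {q0}):
  [1] b ⇒ {q1}
  [2] d ⇒ ∅ (Q stuck)

bd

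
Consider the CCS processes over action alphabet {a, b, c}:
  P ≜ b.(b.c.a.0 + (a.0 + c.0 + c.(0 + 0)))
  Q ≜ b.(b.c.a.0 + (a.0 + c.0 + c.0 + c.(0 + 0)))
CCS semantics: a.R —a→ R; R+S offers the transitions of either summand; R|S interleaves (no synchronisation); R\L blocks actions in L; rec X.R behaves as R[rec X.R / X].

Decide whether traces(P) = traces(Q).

traces(P) = traces(Q)

Reachable graph of P (6 states):
  u0 = b.(b.c.a.0 + (a.0 + c.0 + c.(0 + 0))) has moves ··b··> u1
  u1 = b.c.a.0 + (a.0 + c.0 + c.(0 + 0)) has moves ··a··> u2, ··b··> u3, ··c··> u2, ··c··> u4
  u2 = 0 has moves stopped
  u3 = c.a.0 has moves ··c··> u5
  u4 = 0 + 0 has moves stopped
  u5 = a.0 has moves ··a··> u2
Reachable graph of Q (6 states):
  v0 = b.(b.c.a.0 + (a.0 + c.0 + c.0 + c.(0 + 0))) has moves ··b··> v1
  v1 = b.c.a.0 + (a.0 + c.0 + c.0 + c.(0 + 0)) has moves ··a··> v2, ··b··> v3, ··c··> v2, ··c··> v4
  v2 = 0 has moves stopped
  v3 = c.a.0 has moves ··c··> v5
  v4 = 0 + 0 has moves stopped
  v5 = a.0 has moves ··a··> v2
Bisimilarity quotient blocks:
  B0 = {u0, v0}
  B1 = {u1, v1}
  B2 = {u3, v3}
  B3 = {u5, v5}
  B4 = {u2, u4, v2, v4}
u0 ∈ B0, v0 ∈ B0 → same block
Bisimilar ⇒ trace-equivalent.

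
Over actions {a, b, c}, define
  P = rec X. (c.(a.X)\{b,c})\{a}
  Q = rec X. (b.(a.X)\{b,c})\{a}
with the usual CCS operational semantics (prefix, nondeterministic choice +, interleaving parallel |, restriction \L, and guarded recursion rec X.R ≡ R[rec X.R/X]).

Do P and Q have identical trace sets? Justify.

trace-distinct — witness ⟨c⟩

Reachable graph of P (2 states):
  m0 = rec X. (c.(a.X)\{b,c})\{a} has moves --c--▸ m1
  m1 = (a.(rec X. (c.(a.X)\{b,c})\{a}))\{b,c}\{a} has moves (no moves)
Reachable graph of Q (2 states):
  n0 = rec X. (b.(a.X)\{b,c})\{a} has moves --b--▸ n1
  n1 = (a.(rec X. (b.(a.X)\{b,c})\{a}))\{b,c}\{a} has moves (no moves)
Run σ = ⟨c⟩ on P: start {m0}
  step 1 (c): {m1}
  — P admits the full trace.
Run σ = ⟨c⟩ on Q: start {n0}
  step 1 (c): ∅  — Q cannot continue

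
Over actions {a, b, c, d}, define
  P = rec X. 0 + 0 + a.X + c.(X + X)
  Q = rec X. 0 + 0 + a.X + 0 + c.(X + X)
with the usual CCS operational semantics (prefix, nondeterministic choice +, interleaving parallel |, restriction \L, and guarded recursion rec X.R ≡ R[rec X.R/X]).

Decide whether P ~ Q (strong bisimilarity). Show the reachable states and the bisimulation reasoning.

P ~ Q

P's transition system — 2 states:
  s0 = rec X. 0 + 0 + a.X + c.(X + X) | =a=> s0, =c=> s1
  s1 = (rec X. 0 + 0 + a.X + c.(X + X)) + (rec X. 0 + 0 + a.X + c.(X + X)) | =a=> s0, =c=> s1
Q's transition system — 2 states:
  t0 = rec X. 0 + 0 + a.X + 0 + c.(X + X) | =a=> t0, =c=> t1
  t1 = (rec X. 0 + 0 + a.X + 0 + c.(X + X)) + (rec X. 0 + 0 + a.X + 0 + c.(X + X)) | =a=> t0, =c=> t1
Partition-refinement fixed point:
  B0 = {s0, s1, t0, t1}
s0 ∈ B0, t0 ∈ B0 → same block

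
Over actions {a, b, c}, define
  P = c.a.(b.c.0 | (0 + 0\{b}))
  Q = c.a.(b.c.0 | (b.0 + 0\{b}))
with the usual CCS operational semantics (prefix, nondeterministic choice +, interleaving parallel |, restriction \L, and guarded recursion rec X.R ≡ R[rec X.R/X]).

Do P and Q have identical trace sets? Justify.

Reachable graph of P (5 states):
  s0 = c.a.(b.c.0 | (0 + 0\{b})) has moves --c--▸ s1
  s1 = a.(b.c.0 | (0 + 0\{b})) has moves --a--▸ s2
  s2 = b.c.0 | (0 + 0\{b}) has moves --b--▸ s3
  s3 = c.0 | (0 + 0\{b}) has moves --c--▸ s4
  s4 = 0 | (0 + 0\{b}) has moves (no moves)
Reachable graph of Q (8 states):
  t0 = c.a.(b.c.0 | (b.0 + 0\{b})) has moves --c--▸ t1
  t1 = a.(b.c.0 | (b.0 + 0\{b})) has moves --a--▸ t2
  t2 = b.c.0 | (b.0 + 0\{b}) has moves --b--▸ t3, --b--▸ t4
  t3 = b.c.0 | 0 has moves --b--▸ t5
  t4 = c.0 | (b.0 + 0\{b}) has moves --b--▸ t5, --c--▸ t6
  t5 = c.0 | 0 has moves --c--▸ t7
  t6 = 0 | (b.0 + 0\{b}) has moves --b--▸ t7
  t7 = 0 | 0 has moves (no moves)
Trace ⟨cabb⟩ through Q, begin at {t0}:
  step 1 (c): {t1}
  step 2 (a): {t2}
  step 3 (b): {t3, t4}
  step 4 (b): {t5}
  Q completes σ.
Trace ⟨cabb⟩ through P, begin at {s0}:
  step 1 (c): {s1}
  step 2 (a): {s2}
  step 3 (b): {s3}
  step 4 (b): ∅ (P stuck)

traces(P) ≠ traces(Q) — witness ⟨cabb⟩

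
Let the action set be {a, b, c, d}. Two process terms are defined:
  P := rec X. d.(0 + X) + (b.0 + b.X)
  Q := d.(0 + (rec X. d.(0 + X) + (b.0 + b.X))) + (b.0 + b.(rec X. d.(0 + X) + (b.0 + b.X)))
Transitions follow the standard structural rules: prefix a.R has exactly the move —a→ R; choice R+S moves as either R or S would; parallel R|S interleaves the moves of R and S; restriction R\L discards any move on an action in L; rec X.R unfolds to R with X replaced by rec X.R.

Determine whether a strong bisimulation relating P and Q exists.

LTS(P): 3 reachable states
  s0 = rec X. d.(0 + X) + (b.0 + b.X) has moves —b→ s0, —b→ s1, —d→ s2
  s1 = 0 has moves ·
  s2 = 0 + (rec X. d.(0 + X) + (b.0 + b.X)) has moves —b→ s0, —b→ s1, —d→ s2
LTS(Q): 4 reachable states
  t0 = d.(0 + (rec X. d.(0 + X) + (b.0 + b.X))) + (b.0 + b.(rec X. d.(0 + X) + (b.0 + b.X))) has moves —b→ t1, —b→ t2, —d→ t3
  t1 = 0 has moves ·
  t2 = rec X. d.(0 + X) + (b.0 + b.X) has moves —b→ t1, —b→ t2, —d→ t3
  t3 = 0 + (rec X. d.(0 + X) + (b.0 + b.X)) has moves —b→ t1, —b→ t2, —d→ t3
Partition-refinement fixed point:
  B0 = {s0, s2, t0, t2, t3}
  B1 = {s1, t1}
s0 ∈ B0, t0 ∈ B0 → same block

P ~ Q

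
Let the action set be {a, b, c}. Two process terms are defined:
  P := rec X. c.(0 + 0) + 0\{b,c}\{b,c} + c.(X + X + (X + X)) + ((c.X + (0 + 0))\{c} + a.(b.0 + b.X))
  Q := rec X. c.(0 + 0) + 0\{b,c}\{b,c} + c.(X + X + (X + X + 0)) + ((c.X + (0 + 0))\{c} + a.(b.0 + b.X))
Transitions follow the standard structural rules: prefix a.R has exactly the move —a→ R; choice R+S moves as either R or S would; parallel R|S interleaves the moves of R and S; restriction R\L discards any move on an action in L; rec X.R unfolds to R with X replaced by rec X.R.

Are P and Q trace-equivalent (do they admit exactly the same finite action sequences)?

traces(P) = traces(Q)

Reachable graph of P (5 states):
  u0 = rec X. c.(0 + 0) + 0\{b,c}\{b,c} + c.(X + X + (X + X)) + ((c.X + (0 + 0))\{c} + a.(b.0 + b.X)) :: —a→ u1, —c→ u2, —c→ u3
  u1 = b.0 + b.(rec X. c.(0 + 0) + 0\{b,c}\{b,c} + c.(X + X + (X + X)) + ((c.X + (0 + 0))\{c} + a.(b.0 + b.X))) :: —b→ u0, —b→ u4
  u2 = (rec X. c.(0 + 0) + 0\{b,c}\{b,c} + c.(X + X + (X + X)) + ((c.X + (0 + 0))\{c} + a.(b.0 + b.X))) + (rec X. c.(0 + 0) + 0\{b,c}\{b,c} + c.(X + X + (X + X)) + ((c.X + (0 + 0))\{c} + a.(b.0 + b.X))) + ((rec X. c.(0 + 0) + 0\{b,c}\{b,c} + c.(X + X + (X + X)) + ((c.X + (0 + 0))\{c} + a.(b.0 + b.X))) + (rec X. c.(0 + 0) + 0\{b,c}\{b,c} + c.(X + X + (X + X)) + ((c.X + (0 + 0))\{c} + a.(b.0 + b.X)))) :: —a→ u1, —c→ u2, —c→ u3
  u3 = 0 + 0 :: ∅
  u4 = 0 :: ∅
Reachable graph of Q (5 states):
  v0 = rec X. c.(0 + 0) + 0\{b,c}\{b,c} + c.(X + X + (X + X + 0)) + ((c.X + (0 + 0))\{c} + a.(b.0 + b.X)) :: —a→ v1, —c→ v2, —c→ v3
  v1 = b.0 + b.(rec X. c.(0 + 0) + 0\{b,c}\{b,c} + c.(X + X + (X + X + 0)) + ((c.X + (0 + 0))\{c} + a.(b.0 + b.X))) :: —b→ v0, —b→ v4
  v2 = (rec X. c.(0 + 0) + 0\{b,c}\{b,c} + c.(X + X + (X + X + 0)) + ((c.X + (0 + 0))\{c} + a.(b.0 + b.X))) + (rec X. c.(0 + 0) + 0\{b,c}\{b,c} + c.(X + X + (X + X + 0)) + ((c.X + (0 + 0))\{c} + a.(b.0 + b.X))) + ((rec X. c.(0 + 0) + 0\{b,c}\{b,c} + c.(X + X + (X + X + 0)) + ((c.X + (0 + 0))\{c} + a.(b.0 + b.X))) + (rec X. c.(0 + 0) + 0\{b,c}\{b,c} + c.(X + X + (X + X + 0)) + ((c.X + (0 + 0))\{c} + a.(b.0 + b.X))) + 0) :: —a→ v1, —c→ v2, —c→ v3
  v3 = 0 + 0 :: ∅
  v4 = 0 :: ∅
Partition-refinement fixed point:
  B0 = {u0, u2, v0, v2}
  B1 = {u1, v1}
  B2 = {u3, u4, v3, v4}
u0 ∈ B0, v0 ∈ B0 → same block
Bisimilar ⇒ trace-equivalent.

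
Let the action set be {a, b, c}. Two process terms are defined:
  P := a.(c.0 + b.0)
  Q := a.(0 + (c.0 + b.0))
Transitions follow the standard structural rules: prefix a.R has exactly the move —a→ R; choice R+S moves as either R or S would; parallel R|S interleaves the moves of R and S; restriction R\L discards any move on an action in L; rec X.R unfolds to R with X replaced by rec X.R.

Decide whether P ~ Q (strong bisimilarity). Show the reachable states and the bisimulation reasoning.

bisimilar

Reachable graph of P (3 states):
  u0 = a.(c.0 + b.0) ⊢ —a→ u1
  u1 = c.0 + b.0 ⊢ —b→ u2, —c→ u2
  u2 = 0 ⊢ stopped
Reachable graph of Q (3 states):
  v0 = a.(0 + (c.0 + b.0)) ⊢ —a→ v1
  v1 = 0 + (c.0 + b.0) ⊢ —b→ v2, —c→ v2
  v2 = 0 ⊢ stopped
Coarsest stable partition (strong bisimilarity classes):
  B0 = {u0, v0}
  B1 = {u1, v1}
  B2 = {u2, v2}
u0 ∈ B0, v0 ∈ B0 → same block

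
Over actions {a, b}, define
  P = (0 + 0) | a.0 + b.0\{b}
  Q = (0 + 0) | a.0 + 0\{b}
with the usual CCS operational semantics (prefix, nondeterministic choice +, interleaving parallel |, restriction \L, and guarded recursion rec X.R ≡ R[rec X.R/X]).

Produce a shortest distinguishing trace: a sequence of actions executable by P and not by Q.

P's transition system — 3 states:
  m0 = (0 + 0) | a.0 + b.0\{b} ⊢ =a=> m1, =b=> m2
  m1 = (0 + 0) | 0 ⊢ ∅
  m2 = 0\{b} ⊢ ∅
Q's transition system — 2 states:
  n0 = (0 + 0) | a.0 + 0\{b} ⊢ =a=> n1
  n1 = (0 + 0) | 0 ⊢ ∅
Executing b from P (initial set {m0}):
  step 1 (b): {m2}
  P completes σ.
Executing b from Q (initial set {n0}):
  step 1 (b): no successor for Q

b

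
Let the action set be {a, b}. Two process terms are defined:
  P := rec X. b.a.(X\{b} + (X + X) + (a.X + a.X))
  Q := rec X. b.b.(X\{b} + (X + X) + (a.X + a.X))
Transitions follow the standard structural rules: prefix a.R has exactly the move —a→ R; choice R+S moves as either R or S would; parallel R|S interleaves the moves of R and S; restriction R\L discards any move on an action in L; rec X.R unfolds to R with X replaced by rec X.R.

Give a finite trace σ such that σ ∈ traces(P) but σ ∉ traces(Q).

Reachable graph of P (3 states):
  s0 = rec X. b.a.(X\{b} + (X + X) + (a.X + a.X)) :: —b→ s1
  s1 = a.((rec X. b.a.(X\{b} + (X + X) + (a.X + a.X)))\{b} + ((rec X. b.a.(X\{b} + (X + X) + (a.X + a.X))) + (rec X. b.a.(X\{b} + (X + X) + (a.X + a.X)))) + (a.(rec X. b.a.(X\{b} + (X + X) + (a.X + a.X))) + a.(rec X. b.a.(X\{b} + (X + X) + (a.X + a.X))))) :: —a→ s2
  s2 = (rec X. b.a.(X\{b} + (X + X) + (a.X + a.X)))\{b} + ((rec X. b.a.(X\{b} + (X + X) + (a.X + a.X))) + (rec X. b.a.(X\{b} + (X + X) + (a.X + a.X)))) + (a.(rec X. b.a.(X\{b} + (X + X) + (a.X + a.X))) + a.(rec X. b.a.(X\{b} + (X + X) + (a.X + a.X)))) :: —a→ s0, —b→ s1
Reachable graph of Q (3 states):
  t0 = rec X. b.b.(X\{b} + (X + X) + (a.X + a.X)) :: —b→ t1
  t1 = b.((rec X. b.b.(X\{b} + (X + X) + (a.X + a.X)))\{b} + ((rec X. b.b.(X\{b} + (X + X) + (a.X + a.X))) + (rec X. b.b.(X\{b} + (X + X) + (a.X + a.X)))) + (a.(rec X. b.b.(X\{b} + (X + X) + (a.X + a.X))) + a.(rec X. b.b.(X\{b} + (X + X) + (a.X + a.X))))) :: —b→ t2
  t2 = (rec X. b.b.(X\{b} + (X + X) + (a.X + a.X)))\{b} + ((rec X. b.b.(X\{b} + (X + X) + (a.X + a.X))) + (rec X. b.b.(X\{b} + (X + X) + (a.X + a.X)))) + (a.(rec X. b.b.(X\{b} + (X + X) + (a.X + a.X))) + a.(rec X. b.b.(X\{b} + (X + X) + (a.X + a.X)))) :: —a→ t0, —b→ t1
Trace ⟨ba⟩ through P, begin at {s0}:
  [1] b ⇒ {s1}
  [2] a ⇒ {s2}
  — P admits the full trace.
Trace ⟨ba⟩ through Q, begin at {t0}:
  [1] b ⇒ {t1}
  [2] a ⇒ ∅ (Q stuck)

ba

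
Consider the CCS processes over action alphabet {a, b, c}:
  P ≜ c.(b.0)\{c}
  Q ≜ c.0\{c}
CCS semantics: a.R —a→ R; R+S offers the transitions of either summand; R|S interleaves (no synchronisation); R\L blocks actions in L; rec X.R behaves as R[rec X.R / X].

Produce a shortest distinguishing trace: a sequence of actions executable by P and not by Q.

P's transition system — 3 states:
  p0 = c.(b.0)\{c} ⊢ ··c··> p1
  p1 = (b.0)\{c} ⊢ ··b··> p2
  p2 = 0\{c} ⊢ ·
Q's transition system — 2 states:
  q0 = c.0\{c} ⊢ ··c··> q1
  q1 = 0\{c} ⊢ ·
Run σ = ⟨cb⟩ on P: start {p0}
  [1] c ⇒ {p1}
  [2] b ⇒ {p2}
  ✓ P
Run σ = ⟨cb⟩ on Q: start {q0}
  [1] c ⇒ {q1}
  [2] b ⇒ ∅  — Q cannot continue

cb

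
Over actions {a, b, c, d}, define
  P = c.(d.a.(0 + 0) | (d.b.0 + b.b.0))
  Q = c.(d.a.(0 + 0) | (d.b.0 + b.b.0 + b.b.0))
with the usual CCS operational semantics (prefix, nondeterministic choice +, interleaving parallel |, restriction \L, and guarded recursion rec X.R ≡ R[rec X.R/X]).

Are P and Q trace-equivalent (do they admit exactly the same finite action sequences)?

trace-equivalent

Reachable graph of P (10 states):
  m0 = c.(d.a.(0 + 0) | (d.b.0 + b.b.0)) :: ··c··> m1
  m1 = d.a.(0 + 0) | (d.b.0 + b.b.0) :: ··b··> m2, ··d··> m2, ··d··> m3
  m2 = d.a.(0 + 0) | b.0 :: ··b··> m4, ··d··> m5
  m3 = a.(0 + 0) | (d.b.0 + b.b.0) :: ··a··> m6, ··b··> m5, ··d··> m5
  m4 = d.a.(0 + 0) | 0 :: ··d··> m7
  m5 = a.(0 + 0) | b.0 :: ··a··> m8, ··b··> m7
  m6 = (0 + 0) | (d.b.0 + b.b.0) :: ··b··> m8, ··d··> m8
  m7 = a.(0 + 0) | 0 :: ··a··> m9
  m8 = (0 + 0) | b.0 :: ··b··> m9
  m9 = (0 + 0) | 0 :: deadlocked
Reachable graph of Q (10 states):
  n0 = c.(d.a.(0 + 0) | (d.b.0 + b.b.0 + b.b.0)) :: ··c··> n1
  n1 = d.a.(0 + 0) | (d.b.0 + b.b.0 + b.b.0) :: ··b··> n2, ··d··> n2, ··d··> n3
  n2 = d.a.(0 + 0) | b.0 :: ··b··> n4, ··d··> n5
  n3 = a.(0 + 0) | (d.b.0 + b.b.0 + b.b.0) :: ··a··> n6, ··b··> n5, ··d··> n5
  n4 = d.a.(0 + 0) | 0 :: ··d··> n7
  n5 = a.(0 + 0) | b.0 :: ··a··> n8, ··b··> n7
  n6 = (0 + 0) | (d.b.0 + b.b.0 + b.b.0) :: ··b··> n8, ··d··> n8
  n7 = a.(0 + 0) | 0 :: ··a··> n9
  n8 = (0 + 0) | b.0 :: ··b··> n9
  n9 = (0 + 0) | 0 :: deadlocked
Bisimilarity quotient blocks:
  B0 = {m0, n0}
  B1 = {m1, n1}
  B2 = {m2, n2}
  B3 = {m5, n5}
  B4 = {m8, n8}
  B5 = {m9, n9}
  B6 = {m7, n7}
  B7 = {m4, n4}
  B8 = {m3, n3}
  B9 = {m6, n6}
m0 ∈ B0, n0 ∈ B0 → same block
Bisimilar ⇒ trace-equivalent.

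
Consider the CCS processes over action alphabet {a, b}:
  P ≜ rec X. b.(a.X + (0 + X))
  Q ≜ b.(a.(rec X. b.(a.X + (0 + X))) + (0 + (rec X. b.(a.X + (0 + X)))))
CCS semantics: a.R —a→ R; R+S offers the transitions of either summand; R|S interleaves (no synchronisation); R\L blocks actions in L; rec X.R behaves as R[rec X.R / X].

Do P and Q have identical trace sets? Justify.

P's transition system — 2 states:
  u0 = rec X. b.(a.X + (0 + X)) | -b-> u1
  u1 = a.(rec X. b.(a.X + (0 + X))) + (0 + (rec X. b.(a.X + (0 + X)))) | -a-> u0, -b-> u1
Q's transition system — 3 states:
  v0 = b.(a.(rec X. b.(a.X + (0 + X))) + (0 + (rec X. b.(a.X + (0 + X))))) | -b-> v1
  v1 = a.(rec X. b.(a.X + (0 + X))) + (0 + (rec X. b.(a.X + (0 + X)))) | -a-> v2, -b-> v1
  v2 = rec X. b.(a.X + (0 + X)) | -b-> v1
Bisimilarity quotient blocks:
  B0 = {u0, v0, v2}
  B1 = {u1, v1}
u0 ∈ B0, v0 ∈ B0 → same block
Bisimilar ⇒ trace-equivalent.

YES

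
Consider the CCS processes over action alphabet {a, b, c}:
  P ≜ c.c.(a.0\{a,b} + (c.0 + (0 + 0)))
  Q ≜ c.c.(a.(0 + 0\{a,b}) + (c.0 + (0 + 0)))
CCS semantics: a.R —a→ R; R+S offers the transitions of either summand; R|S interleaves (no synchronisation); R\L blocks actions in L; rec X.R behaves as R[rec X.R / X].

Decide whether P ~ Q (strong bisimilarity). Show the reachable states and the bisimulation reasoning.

P's transition system — 5 states:
  m0 = c.c.(a.0\{a,b} + (c.0 + (0 + 0))) ⊢ =c=> m1
  m1 = c.(a.0\{a,b} + (c.0 + (0 + 0))) ⊢ =c=> m2
  m2 = a.0\{a,b} + (c.0 + (0 + 0)) ⊢ =a=> m3, =c=> m4
  m3 = 0\{a,b} ⊢ deadlocked
  m4 = 0 ⊢ deadlocked
Q's transition system — 5 states:
  n0 = c.c.(a.(0 + 0\{a,b}) + (c.0 + (0 + 0))) ⊢ =c=> n1
  n1 = c.(a.(0 + 0\{a,b}) + (c.0 + (0 + 0))) ⊢ =c=> n2
  n2 = a.(0 + 0\{a,b}) + (c.0 + (0 + 0)) ⊢ =a=> n3, =c=> n4
  n3 = 0 + 0\{a,b} ⊢ deadlocked
  n4 = 0 ⊢ deadlocked
Bisimilarity quotient blocks:
  B0 = {m0, n0}
  B1 = {m1, n1}
  B2 = {m2, n2}
  B3 = {m3, m4, n3, n4}
m0 ∈ B0, n0 ∈ B0 → same block

YES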